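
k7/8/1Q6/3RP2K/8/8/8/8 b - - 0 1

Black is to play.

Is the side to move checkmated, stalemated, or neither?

Black to move; black king on a8.
In check: no.
King squares — a7: attacked by Qb6; b7: attacked by Qb6; b8: attacked by Qb6.
Legal moves for Black: none.
Not in check and no legal moves → stalemate.

stalemate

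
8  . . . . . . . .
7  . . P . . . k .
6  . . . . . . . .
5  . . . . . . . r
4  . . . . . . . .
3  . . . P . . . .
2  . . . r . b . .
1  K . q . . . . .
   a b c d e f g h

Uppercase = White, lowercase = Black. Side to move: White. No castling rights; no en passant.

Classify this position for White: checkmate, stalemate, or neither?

checkmate

White to move; white king on a1.
In check: yes, from the black queen on c1.
King squares — b1: attacked by Qc1; a2: attacked by Rd2; b2: attacked by Qc1.
Legal moves for White: none.
In check with no legal moves → checkmate.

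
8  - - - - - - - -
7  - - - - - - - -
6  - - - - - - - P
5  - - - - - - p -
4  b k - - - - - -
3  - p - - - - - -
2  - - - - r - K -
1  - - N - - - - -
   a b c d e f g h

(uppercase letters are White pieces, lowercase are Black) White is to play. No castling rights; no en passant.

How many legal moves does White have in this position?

7

White to move; king on g2.
In check: yes, from the black rook on e2.
Legal moves: Kh3, Kg3, Kf3, Kh1, Kg1, Kf1, Nxe2.
Count: 7.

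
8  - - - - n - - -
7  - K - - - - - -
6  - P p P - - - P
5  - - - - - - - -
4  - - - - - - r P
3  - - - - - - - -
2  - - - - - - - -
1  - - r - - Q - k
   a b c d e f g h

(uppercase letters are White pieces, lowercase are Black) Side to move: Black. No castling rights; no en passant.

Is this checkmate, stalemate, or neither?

Black to move; black king on h1.
In check: yes, from the white queen on f1.
King squares — g1: attacked by Qf1; g2: attacked by Qf1; h2: available.
Legal moves for Black: Kh2, Rg1, Rxf1.
Black is in check but has 3 legal moves → neither.

neither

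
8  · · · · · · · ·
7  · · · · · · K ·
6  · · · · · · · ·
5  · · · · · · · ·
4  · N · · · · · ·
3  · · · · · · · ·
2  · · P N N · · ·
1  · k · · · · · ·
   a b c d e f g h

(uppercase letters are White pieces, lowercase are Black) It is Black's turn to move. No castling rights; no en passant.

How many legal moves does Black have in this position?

Black to move; king on b1.
In check: yes, from the white knight on d2.
Legal moves: Kb2, Ka1.
Count: 2.

2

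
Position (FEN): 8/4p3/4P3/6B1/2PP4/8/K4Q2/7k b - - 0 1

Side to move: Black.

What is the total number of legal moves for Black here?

Black to move; king on h1.
In check: no.
Legal moves: none.
Count: 0.

0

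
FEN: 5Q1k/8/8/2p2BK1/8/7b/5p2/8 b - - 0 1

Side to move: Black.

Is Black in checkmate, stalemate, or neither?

Black to move; black king on h8.
In check: yes, from the white queen on f8.
King squares — g7: attacked by Qf8; h7: attacked by Bf5; g8: attacked by Qf8.
Legal moves for Black: none.
In check with no legal moves → checkmate.

checkmate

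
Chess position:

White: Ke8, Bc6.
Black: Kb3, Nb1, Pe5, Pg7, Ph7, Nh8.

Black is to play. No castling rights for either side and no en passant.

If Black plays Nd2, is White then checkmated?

After Nd2: white king on e8; in check: no.
White is not in check, so this cannot be checkmate.

no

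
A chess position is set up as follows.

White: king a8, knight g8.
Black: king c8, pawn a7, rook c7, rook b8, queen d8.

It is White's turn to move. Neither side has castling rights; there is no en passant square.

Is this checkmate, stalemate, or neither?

White to move; white king on a8.
In check: yes, from the black rook on b8.
King squares — a7: attacked by Rc7; b7: attacked by Rc7; b8: attacked by Kc8.
Legal moves for White: none.
In check with no legal moves → checkmate.

checkmate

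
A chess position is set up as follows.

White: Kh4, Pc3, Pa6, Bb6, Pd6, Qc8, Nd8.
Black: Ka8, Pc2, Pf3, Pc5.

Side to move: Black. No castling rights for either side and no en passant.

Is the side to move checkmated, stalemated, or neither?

checkmate

Black to move; black king on a8.
In check: yes, from the white queen on c8.
King squares — a7: attacked by Bb6; b7: attacked by Pa6; b8: attacked by Qc8.
Legal moves for Black: none.
In check with no legal moves → checkmate.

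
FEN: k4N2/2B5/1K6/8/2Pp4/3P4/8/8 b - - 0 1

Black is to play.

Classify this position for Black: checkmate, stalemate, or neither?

Black to move; black king on a8.
In check: no.
King squares — a7: attacked by Kb6; b7: attacked by Kb6; b8: attacked by Bc7.
Legal moves for Black: none.
Not in check and no legal moves → stalemate.

stalemate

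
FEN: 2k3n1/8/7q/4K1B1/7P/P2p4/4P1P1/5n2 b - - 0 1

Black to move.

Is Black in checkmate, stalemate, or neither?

Black to move; black king on c8.
In check: no.
Legal moves for Black include: Ne7, Nf6, Kb8, Kd7, Kc7, Kb7, Qh8+, Qf8, Qh7, Qg7+, Qg6, Qf6+, Qe6+, Qd6+, Qc6, Qb6, Qa6, Qh5, ... (list truncated; more exist).
Black has legal moves and is not in check → neither.

neither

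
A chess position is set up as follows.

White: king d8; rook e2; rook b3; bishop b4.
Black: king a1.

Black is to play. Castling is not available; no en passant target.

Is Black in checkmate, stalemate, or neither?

stalemate

Black to move; black king on a1.
In check: no.
King squares — b1: attacked by Rb3; a2: attacked by Re2; b2: attacked by Re2.
Legal moves for Black: none.
Not in check and no legal moves → stalemate.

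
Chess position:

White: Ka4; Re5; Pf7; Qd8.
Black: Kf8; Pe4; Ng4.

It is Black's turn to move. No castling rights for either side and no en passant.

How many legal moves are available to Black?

2

Black to move; king on f8.
In check: yes, from the white queen on d8.
Legal moves: Kg7, Kxf7.
Count: 2.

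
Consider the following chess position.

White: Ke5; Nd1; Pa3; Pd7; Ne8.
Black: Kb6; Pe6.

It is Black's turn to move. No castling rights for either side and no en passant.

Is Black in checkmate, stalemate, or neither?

neither

Black to move; black king on b6.
In check: no.
Legal moves for Black: Kb7, Ka7, Kc6, Ka6, Kc5, Kb5, Ka5.
Black has 7 legal moves and is not in check → neither.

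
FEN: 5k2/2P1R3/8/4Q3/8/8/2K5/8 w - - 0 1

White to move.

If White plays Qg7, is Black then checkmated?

yes

After Qg7: black king on f8; in check: yes, from the white queen on g7.
King squares — e7: attacked by Qg7; f7: attacked by Re7; g7: attacked by Re7; e8: attacked by Re7; g8: attacked by Qg7.
Black has no legal moves → checkmate.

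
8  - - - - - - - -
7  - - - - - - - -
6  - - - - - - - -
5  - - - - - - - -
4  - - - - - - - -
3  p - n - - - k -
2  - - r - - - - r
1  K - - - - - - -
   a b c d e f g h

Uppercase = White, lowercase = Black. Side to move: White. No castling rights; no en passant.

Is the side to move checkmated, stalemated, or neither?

White to move; white king on a1.
In check: no.
King squares — b1: attacked by Nc3; a2: attacked by Rc2; b2: attacked by Rc2.
Legal moves for White: none.
Not in check and no legal moves → stalemate.

stalemate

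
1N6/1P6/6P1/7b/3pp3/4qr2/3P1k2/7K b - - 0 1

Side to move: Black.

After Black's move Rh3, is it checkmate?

yes

After Rh3: white king on h1; in check: yes, from the black rook on h3.
King squares — g1: attacked by Kf2; g2: attacked by Kf2; h2: attacked by Rh3.
White has no legal moves → checkmate.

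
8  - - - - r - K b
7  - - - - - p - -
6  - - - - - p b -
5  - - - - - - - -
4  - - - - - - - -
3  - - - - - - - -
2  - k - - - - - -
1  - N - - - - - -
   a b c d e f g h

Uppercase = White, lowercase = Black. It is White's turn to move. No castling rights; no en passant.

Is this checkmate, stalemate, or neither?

checkmate

White to move; white king on g8.
In check: yes, from the black rook on e8.
King squares — f7: attacked by Bg6; g7: attacked by Bh8; h7: attacked by Bg6; f8: attacked by Re8; h8: attacked by Re8.
Legal moves for White: none.
In check with no legal moves → checkmate.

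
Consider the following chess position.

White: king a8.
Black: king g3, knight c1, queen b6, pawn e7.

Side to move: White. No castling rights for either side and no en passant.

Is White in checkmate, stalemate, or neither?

stalemate

White to move; white king on a8.
In check: no.
King squares — a7: attacked by Qb6; b7: attacked by Qb6; b8: attacked by Qb6.
Legal moves for White: none.
Not in check and no legal moves → stalemate.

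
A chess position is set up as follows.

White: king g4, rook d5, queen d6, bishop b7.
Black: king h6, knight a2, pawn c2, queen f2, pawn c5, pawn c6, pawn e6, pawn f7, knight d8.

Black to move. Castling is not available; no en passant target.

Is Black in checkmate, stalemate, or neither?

neither

Black to move; black king on h6.
In check: no.
Legal moves for Black include: Nxb7, Kh7, Kg7, Kg6, Qf6, Qf5+, Qh4+, Qf4+, Qd4+, Qg3+, Qf3+, Qe3, Qh2, Qg2+, Qe2+, Qd2, Qg1+, Qf1, ... (list truncated; more exist).
Black has legal moves and is not in check → neither.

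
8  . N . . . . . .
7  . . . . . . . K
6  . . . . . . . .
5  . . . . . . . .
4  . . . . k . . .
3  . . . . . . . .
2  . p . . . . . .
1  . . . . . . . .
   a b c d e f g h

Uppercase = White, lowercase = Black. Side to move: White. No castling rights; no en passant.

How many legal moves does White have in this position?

8

White to move; king on h7.
In check: no.
Legal moves: Nd7, Nc6, Na6, Kh8, Kg8, Kg7, Kh6, Kg6.
Count: 8.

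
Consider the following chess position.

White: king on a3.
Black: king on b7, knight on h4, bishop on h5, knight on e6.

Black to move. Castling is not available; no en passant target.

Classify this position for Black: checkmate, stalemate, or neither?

neither

Black to move; black king on b7.
In check: no.
Legal moves for Black include: Kc8, Kb8, Ka8, Kc7, Ka7, Kc6, Kb6, Ka6, Nf8, Nd8, Ng7, Nc7, Ng5, Nc5, Nf4, Nd4, Be8, Bf7, ... (list truncated; more exist).
Black has legal moves and is not in check → neither.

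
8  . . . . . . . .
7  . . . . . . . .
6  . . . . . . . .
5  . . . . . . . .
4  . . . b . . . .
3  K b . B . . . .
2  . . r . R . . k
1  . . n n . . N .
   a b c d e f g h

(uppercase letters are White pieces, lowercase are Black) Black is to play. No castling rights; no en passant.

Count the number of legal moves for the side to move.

7

Black to move; king on h2.
In check: yes, from the white rook on e2.
Legal moves: Kg3, Kh1, Kxg1, Bf2, Rxe2, Nf2, Nxe2.
Count: 7.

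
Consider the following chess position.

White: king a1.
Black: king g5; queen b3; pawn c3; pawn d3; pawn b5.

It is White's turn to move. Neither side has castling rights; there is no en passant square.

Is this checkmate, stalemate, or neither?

White to move; white king on a1.
In check: no.
King squares — b1: attacked by Qb3; a2: attacked by Qb3; b2: attacked by Qb3.
Legal moves for White: none.
Not in check and no legal moves → stalemate.

stalemate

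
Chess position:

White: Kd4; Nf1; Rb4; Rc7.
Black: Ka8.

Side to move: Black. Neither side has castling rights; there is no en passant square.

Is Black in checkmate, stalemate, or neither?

stalemate

Black to move; black king on a8.
In check: no.
King squares — a7: attacked by Rc7; b7: attacked by Rb4; b8: attacked by Rb4.
Legal moves for Black: none.
Not in check and no legal moves → stalemate.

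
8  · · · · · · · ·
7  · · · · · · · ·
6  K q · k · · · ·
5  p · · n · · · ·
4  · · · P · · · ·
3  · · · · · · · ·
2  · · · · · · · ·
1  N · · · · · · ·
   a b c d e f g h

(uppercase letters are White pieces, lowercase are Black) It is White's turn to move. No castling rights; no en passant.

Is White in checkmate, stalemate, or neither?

checkmate

White to move; white king on a6.
In check: yes, from the black queen on b6.
King squares — a5: attacked by Qb6; b5: attacked by Qb6; b6: attacked by Nd5; a7: attacked by Qb6; b7: attacked by Qb6.
Legal moves for White: none.
In check with no legal moves → checkmate.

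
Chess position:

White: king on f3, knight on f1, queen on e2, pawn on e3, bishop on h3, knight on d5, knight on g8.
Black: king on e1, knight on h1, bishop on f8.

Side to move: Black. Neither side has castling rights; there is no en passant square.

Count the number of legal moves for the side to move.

Black to move; king on e1.
In check: yes, from the white queen on e2.
Legal moves: none.
Count: 0.

0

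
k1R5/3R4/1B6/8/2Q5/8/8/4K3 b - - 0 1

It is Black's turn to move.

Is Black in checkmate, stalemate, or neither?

checkmate

Black to move; black king on a8.
In check: yes, from the white rook on c8.
King squares — a7: attacked by Bb6; b7: attacked by Rd7; b8: attacked by Rc8.
Legal moves for Black: none.
In check with no legal moves → checkmate.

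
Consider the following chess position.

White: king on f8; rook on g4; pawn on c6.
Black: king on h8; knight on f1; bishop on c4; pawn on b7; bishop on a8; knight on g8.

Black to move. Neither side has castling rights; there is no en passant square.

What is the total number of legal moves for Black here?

Black to move; king on h8.
In check: no.
Legal moves: Kh7, Ne7, Nh6, Nf6, Bf7, Be6, Ba6, Bd5, Bb5, Bd3, Bb3, Be2, Ba2, Ng3, Ne3, Nh2, Nd2, bxc6, b6, b5.
Count: 20.

20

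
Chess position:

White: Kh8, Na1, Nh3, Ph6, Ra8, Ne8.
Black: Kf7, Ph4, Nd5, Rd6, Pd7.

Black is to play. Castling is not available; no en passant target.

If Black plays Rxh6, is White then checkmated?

yes

After Rxh6: white king on h8; in check: yes, from the black rook on h6.
King squares — g7: attacked by Kf7; h7: attacked by Rh6; g8: attacked by Kf7.
White has no legal moves → checkmate.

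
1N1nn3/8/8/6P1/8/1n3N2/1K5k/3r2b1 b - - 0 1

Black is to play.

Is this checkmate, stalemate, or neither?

Black to move; black king on h2.
In check: yes, from the white knight on f3.
King squares — g1: own bishop; h1: available; g2: available; g3: available; h3: available.
Legal moves for Black: Kh3, Kg3, Kg2, Kh1.
Black is in check but has 4 legal moves → neither.

neither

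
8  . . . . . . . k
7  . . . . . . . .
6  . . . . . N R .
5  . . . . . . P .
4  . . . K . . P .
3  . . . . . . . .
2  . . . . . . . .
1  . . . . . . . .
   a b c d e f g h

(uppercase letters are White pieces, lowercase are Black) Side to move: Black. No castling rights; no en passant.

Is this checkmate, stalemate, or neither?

Black to move; black king on h8.
In check: no.
King squares — g7: attacked by Rg6; h7: attacked by Nf6; g8: attacked by Nf6.
Legal moves for Black: none.
Not in check and no legal moves → stalemate.

stalemate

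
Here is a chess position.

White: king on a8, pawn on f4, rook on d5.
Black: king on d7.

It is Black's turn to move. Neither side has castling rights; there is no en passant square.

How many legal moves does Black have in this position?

Black to move; king on d7.
In check: yes, from the white rook on d5.
Legal moves: Ke8, Kc8, Ke7, Kc7, Ke6, Kc6.
Count: 6.

6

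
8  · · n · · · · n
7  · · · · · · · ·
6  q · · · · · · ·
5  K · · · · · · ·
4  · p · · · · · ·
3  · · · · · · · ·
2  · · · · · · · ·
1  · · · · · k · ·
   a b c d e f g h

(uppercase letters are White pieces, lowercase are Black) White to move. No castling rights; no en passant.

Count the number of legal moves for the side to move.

White to move; king on a5.
In check: yes, from the black queen on a6.
Legal moves: Kxa6, Kxb4.
Count: 2.

2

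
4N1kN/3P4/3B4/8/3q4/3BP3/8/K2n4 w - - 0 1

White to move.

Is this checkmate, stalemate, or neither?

White to move; white king on a1.
In check: yes, from the black queen on d4.
King squares — b1: available; a2: available; b2: attacked by Nd1.
Legal moves for White: Ka2, Kb1, exd4.
White is in check but has 3 legal moves → neither.

neither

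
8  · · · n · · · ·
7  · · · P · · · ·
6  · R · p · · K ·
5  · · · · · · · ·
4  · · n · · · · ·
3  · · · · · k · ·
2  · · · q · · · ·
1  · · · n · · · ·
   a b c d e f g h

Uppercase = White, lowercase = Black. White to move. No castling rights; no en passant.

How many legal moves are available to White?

15

White to move; king on g6.
In check: no.
Legal moves: Kh7, Kg7, Kf6, Kh5, Kf5, Rb8, Rb7, Rxd6, Rc6, Ra6, Rb5, Rb4, Rb3+, Rb2, Rb1.
Count: 15.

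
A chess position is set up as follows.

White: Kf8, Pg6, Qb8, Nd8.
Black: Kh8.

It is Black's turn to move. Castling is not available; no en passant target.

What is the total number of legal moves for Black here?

0

Black to move; king on h8.
In check: no.
Legal moves: none.
Count: 0.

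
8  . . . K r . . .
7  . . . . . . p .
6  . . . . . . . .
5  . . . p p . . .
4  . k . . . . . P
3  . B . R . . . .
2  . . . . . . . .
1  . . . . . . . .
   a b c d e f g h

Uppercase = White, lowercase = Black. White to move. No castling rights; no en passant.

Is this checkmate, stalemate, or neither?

neither

White to move; white king on d8.
In check: yes, from the black rook on e8.
King squares — c7: available; d7: available; e7: attacked by Re8; c8: attacked by Re8; e8: available.
Legal moves for White: Kxe8, Kd7, Kc7.
White is in check but has 3 legal moves → neither.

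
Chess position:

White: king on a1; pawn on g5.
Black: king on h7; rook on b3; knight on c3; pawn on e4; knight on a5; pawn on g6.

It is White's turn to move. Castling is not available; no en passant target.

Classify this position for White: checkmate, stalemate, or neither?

White to move; white king on a1.
In check: no.
King squares — b1: attacked by Rb3; a2: attacked by Nc3; b2: attacked by Rb3.
Legal moves for White: none.
Not in check and no legal moves → stalemate.

stalemate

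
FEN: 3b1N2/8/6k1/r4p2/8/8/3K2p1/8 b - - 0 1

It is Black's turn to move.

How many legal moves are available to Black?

6

Black to move; king on g6.
In check: yes, from the white knight on f8.
Legal moves: Kg7, Kf7, Kh6, Kf6, Kh5, Kg5.
Count: 6.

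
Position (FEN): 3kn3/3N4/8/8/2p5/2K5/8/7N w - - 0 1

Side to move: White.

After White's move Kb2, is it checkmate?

After Kb2: black king on d8; in check: no.
Black is not in check, so this cannot be checkmate.

no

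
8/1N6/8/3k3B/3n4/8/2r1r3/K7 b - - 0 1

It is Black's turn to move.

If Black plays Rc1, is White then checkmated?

After Rc1: white king on a1; in check: yes, from the black rook on c1.
King squares — b1: attacked by Rc1; a2: attacked by Re2; b2: attacked by Re2.
White has no legal moves → checkmate.

yes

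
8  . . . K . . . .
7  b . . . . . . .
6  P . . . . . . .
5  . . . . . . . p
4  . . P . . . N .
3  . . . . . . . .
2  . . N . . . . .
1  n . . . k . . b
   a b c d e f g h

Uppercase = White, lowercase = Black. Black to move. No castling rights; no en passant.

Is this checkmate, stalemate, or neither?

neither

Black to move; black king on e1.
In check: yes, from the white knight on c2.
Legal moves for Black: Ke2, Kd2, Kf1, Kd1, Nxc2.
Black is in check but has 5 legal moves → neither.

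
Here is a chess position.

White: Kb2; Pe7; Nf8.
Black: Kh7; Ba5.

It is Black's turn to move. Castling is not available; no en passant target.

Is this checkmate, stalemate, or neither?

neither

Black to move; black king on h7.
In check: yes, from the white knight on f8.
King squares — g6: attacked by Nf8; h6: available; g7: available; g8: available; h8: available.
Legal moves for Black: Kh8, Kg8, Kg7, Kh6.
Black is in check but has 4 legal moves → neither.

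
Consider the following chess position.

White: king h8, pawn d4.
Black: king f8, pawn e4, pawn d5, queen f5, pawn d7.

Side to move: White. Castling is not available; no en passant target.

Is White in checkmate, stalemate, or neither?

stalemate

White to move; white king on h8.
In check: no.
King squares — g7: attacked by Kf8; h7: attacked by Qf5; g8: attacked by Kf8.
Legal moves for White: none.
Not in check and no legal moves → stalemate.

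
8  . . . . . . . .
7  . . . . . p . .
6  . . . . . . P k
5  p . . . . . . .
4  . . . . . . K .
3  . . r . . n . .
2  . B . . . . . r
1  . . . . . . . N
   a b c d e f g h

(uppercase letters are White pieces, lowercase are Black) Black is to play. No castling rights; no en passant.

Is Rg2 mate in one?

After Rg2: white king on g4; in check: yes, from the black rook on g2.
White has 4 legal replies: Kf5, Kf4, Kh3, Ng3.
In check but a legal move exists → not checkmate.

no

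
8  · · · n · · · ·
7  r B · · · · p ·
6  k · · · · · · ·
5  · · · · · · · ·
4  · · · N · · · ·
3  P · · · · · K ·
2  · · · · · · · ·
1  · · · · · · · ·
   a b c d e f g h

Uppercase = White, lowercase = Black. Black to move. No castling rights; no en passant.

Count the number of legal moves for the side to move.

5

Black to move; king on a6.
In check: yes, from the white bishop on b7.
Legal moves: Kxb7, Kb6, Ka5, Nxb7, Rxb7.
Count: 5.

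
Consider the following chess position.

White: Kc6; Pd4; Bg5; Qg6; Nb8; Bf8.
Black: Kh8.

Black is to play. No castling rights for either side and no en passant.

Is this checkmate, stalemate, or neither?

Black to move; black king on h8.
In check: no.
King squares — g7: attacked by Qg6; h7: attacked by Qg6; g8: attacked by Qg6.
Legal moves for Black: none.
Not in check and no legal moves → stalemate.

stalemate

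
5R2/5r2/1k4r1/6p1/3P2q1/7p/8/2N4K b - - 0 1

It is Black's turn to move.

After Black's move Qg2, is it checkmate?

After Qg2: white king on h1; in check: yes, from the black queen on g2.
King squares — g1: attacked by Qg2; g2: attacked by Ph3; h2: attacked by Qg2.
White has no legal moves → checkmate.

yes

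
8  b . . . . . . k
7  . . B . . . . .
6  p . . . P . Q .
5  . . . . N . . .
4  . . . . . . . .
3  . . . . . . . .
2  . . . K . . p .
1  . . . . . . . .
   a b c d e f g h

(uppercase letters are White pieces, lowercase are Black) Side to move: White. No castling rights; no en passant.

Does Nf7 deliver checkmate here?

yes

After Nf7: black king on h8; in check: yes, from the white knight on f7.
King squares — g7: attacked by Qg6; h7: attacked by Qg6; g8: attacked by Qg6.
Black has no legal moves → checkmate.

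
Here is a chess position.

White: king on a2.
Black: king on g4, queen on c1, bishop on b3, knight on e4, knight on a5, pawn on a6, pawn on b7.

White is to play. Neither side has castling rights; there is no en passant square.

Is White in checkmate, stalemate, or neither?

checkmate

White to move; white king on a2.
In check: yes, from the black bishop on b3.
King squares — a1: attacked by Qc1; b1: attacked by Qc1; b2: attacked by Qc1; a3: attacked by Qc1; b3: attacked by Na5.
Legal moves for White: none.
In check with no legal moves → checkmate.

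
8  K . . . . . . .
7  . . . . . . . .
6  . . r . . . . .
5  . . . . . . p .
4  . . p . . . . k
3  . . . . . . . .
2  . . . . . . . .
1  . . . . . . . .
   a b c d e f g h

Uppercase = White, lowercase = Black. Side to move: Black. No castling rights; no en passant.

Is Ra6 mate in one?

no

After Ra6: white king on a8; in check: yes, from the black rook on a6.
White has 2 legal replies: Kb8, Kb7.
In check but a legal move exists → not checkmate.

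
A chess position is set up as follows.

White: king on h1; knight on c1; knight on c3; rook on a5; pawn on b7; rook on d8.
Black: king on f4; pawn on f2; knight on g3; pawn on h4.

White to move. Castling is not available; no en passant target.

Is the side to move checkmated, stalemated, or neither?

White to move; white king on h1.
In check: yes, from the black knight on g3.
King squares — g1: attacked by Pf2; g2: available; h2: available.
Legal moves for White: Kh2, Kg2.
White is in check but has 2 legal moves → neither.

neither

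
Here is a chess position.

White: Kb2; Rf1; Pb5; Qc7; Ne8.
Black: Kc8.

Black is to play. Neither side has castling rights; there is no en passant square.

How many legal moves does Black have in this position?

0

Black to move; king on c8.
In check: yes, from the white queen on c7.
Legal moves: none.
Count: 0.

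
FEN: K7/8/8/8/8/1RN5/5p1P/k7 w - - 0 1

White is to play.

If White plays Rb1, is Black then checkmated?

yes

After Rb1: black king on a1; in check: yes, from the white rook on b1.
King squares — b1: attacked by Nc3; a2: attacked by Nc3; b2: attacked by Rb1.
Black has no legal moves → checkmate.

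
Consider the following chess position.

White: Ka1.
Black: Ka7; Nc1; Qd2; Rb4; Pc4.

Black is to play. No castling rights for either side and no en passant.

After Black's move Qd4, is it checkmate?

yes

After Qd4: white king on a1; in check: yes, from the black queen on d4.
King squares — b1: attacked by Rb4; a2: attacked by Nc1; b2: attacked by Rb4.
White has no legal moves → checkmate.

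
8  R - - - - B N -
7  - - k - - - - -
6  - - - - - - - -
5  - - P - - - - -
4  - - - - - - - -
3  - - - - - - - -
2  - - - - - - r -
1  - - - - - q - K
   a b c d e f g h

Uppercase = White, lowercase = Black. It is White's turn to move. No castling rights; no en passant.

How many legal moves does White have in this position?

White to move; king on h1.
In check: yes, from the black queen on f1.
Legal moves: none.
Count: 0.

0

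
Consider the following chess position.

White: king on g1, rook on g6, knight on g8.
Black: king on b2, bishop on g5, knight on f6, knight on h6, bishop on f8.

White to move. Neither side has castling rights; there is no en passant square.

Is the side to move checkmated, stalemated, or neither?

White to move; white king on g1.
In check: no.
Legal moves for White: Ne7, Nxh6, Nxf6, Rg7, Rxh6, Rxf6, Rxg5, Kh2, Kg2, Kf2, Kh1, Kf1.
White has 12 legal moves and is not in check → neither.

neither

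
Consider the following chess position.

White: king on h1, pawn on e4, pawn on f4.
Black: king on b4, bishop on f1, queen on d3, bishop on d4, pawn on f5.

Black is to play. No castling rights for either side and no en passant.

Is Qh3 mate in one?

yes

After Qh3: white king on h1; in check: yes, from the black queen on h3.
King squares — g1: attacked by Bd4; g2: attacked by Bf1; h2: attacked by Qh3.
White has no legal moves → checkmate.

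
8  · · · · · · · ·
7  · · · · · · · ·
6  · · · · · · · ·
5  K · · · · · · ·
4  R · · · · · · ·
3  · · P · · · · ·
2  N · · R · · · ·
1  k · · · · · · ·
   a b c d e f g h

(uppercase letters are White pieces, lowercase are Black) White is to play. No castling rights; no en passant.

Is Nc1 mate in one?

no

After Nc1: black king on a1; in check: yes, from the white rook on a4.
Black has 1 legal reply: Kb1.
In check but a legal move exists → not checkmate.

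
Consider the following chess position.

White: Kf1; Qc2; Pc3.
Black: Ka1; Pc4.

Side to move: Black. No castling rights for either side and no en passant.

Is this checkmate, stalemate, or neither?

stalemate

Black to move; black king on a1.
In check: no.
King squares — b1: attacked by Qc2; a2: attacked by Qc2; b2: attacked by Qc2.
Legal moves for Black: none.
Not in check and no legal moves → stalemate.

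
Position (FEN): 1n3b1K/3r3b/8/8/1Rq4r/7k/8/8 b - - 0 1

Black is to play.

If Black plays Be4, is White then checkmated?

yes

After Be4: white king on h8; in check: yes, from the black rook on h4.
King squares — g7: attacked by Rd7; h7: attacked by Be4; g8: attacked by Qc4.
White has no legal moves → checkmate.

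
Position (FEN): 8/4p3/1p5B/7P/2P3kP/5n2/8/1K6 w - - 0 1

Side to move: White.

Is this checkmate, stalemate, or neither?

neither

White to move; white king on b1.
In check: no.
Legal moves for White: Bf8, Bg7, Bg5, Bf4, Be3, Bd2, Bc1, Kc2, Kb2, Ka2, Kc1, Ka1, c5.
White has 13 legal moves and is not in check → neither.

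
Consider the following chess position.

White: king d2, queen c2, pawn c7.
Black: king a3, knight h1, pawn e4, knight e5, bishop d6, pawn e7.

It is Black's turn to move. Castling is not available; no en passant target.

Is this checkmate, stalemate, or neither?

Black to move; black king on a3.
In check: no.
Legal moves for Black: Bxc7, Bc5, Bb4+, Nf7, Nd7, Ng6, Nc6, Ng4, Nc4+, Nf3+, Nd3, Kb4, Ng3, Nf2, e6, e3+.
Black has 16 legal moves and is not in check → neither.

neither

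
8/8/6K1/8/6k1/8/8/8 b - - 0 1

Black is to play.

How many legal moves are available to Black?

5

Black to move; king on g4.
In check: no.
Legal moves: Kh4, Kf4, Kh3, Kg3, Kf3.
Count: 5.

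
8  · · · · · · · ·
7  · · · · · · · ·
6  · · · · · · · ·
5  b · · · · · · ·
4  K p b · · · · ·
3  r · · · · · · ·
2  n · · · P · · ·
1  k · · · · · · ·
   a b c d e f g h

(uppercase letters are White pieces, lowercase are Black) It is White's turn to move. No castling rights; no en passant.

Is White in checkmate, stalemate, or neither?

checkmate

White to move; white king on a4.
In check: yes, from the black rook on a3.
King squares — a3: attacked by Pb4; b3: attacked by Ra3; b4: attacked by Na2; a5: attacked by Ra3; b5: attacked by Bc4.
Legal moves for White: none.
In check with no legal moves → checkmate.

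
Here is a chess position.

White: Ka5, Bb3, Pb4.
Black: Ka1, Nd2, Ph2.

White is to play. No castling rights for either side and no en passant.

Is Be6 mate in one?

no

After Be6: black king on a1; in check: no.
Black is not in check, so this cannot be checkmate.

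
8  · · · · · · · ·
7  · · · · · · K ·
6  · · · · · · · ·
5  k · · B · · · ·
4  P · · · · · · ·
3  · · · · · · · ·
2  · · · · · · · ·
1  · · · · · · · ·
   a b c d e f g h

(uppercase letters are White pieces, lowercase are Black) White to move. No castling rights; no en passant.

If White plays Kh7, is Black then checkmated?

no

After Kh7: black king on a5; in check: no.
Black is not in check, so this cannot be checkmate.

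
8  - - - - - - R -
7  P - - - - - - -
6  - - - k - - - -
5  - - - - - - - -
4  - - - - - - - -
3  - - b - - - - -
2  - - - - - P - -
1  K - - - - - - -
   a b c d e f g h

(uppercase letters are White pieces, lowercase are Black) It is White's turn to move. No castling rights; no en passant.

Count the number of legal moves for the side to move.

2

White to move; king on a1.
In check: yes, from the black bishop on c3.
Legal moves: Ka2, Kb1.
Count: 2.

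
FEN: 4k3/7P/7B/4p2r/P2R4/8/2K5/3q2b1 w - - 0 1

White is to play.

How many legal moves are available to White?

4

White to move; king on c2.
In check: yes, from the black queen on d1.
Legal moves: Kc3, Kb2, Kxd1, Rxd1.
Count: 4.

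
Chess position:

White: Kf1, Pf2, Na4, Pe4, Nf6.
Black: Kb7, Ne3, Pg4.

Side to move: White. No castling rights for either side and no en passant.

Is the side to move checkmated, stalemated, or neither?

neither

White to move; white king on f1.
In check: yes, from the black knight on e3.
Legal moves for White: Ke2, Kg1, Ke1, fxe3.
White is in check but has 4 legal moves → neither.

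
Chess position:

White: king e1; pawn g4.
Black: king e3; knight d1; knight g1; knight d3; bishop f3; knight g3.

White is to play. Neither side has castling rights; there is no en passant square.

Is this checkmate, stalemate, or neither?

checkmate

White to move; white king on e1.
In check: yes, from the black knight on d3.
King squares — d1: attacked by Bf3; f1: attacked by Ng3; d2: attacked by Ke3; e2: attacked by Ng1; f2: attacked by Nd1.
Legal moves for White: none.
In check with no legal moves → checkmate.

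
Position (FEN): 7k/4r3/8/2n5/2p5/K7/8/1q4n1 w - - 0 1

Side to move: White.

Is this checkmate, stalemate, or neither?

White to move; white king on a3.
In check: no.
King squares — a2: attacked by Qb1; b2: attacked by Qb1; b3: attacked by Qb1; a4: attacked by Nc5; b4: attacked by Qb1.
Legal moves for White: none.
Not in check and no legal moves → stalemate.

stalemate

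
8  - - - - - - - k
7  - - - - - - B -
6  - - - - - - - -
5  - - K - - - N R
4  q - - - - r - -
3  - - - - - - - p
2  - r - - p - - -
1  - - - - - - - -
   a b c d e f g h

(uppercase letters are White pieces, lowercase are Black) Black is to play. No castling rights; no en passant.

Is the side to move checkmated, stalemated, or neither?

neither

Black to move; black king on h8.
In check: yes, from the white rook on h5 and the white bishop on g7.
King squares — g7: available; h7: attacked by Ng5; g8: available.
Legal moves for Black: Kg8, Kxg7.
Black is in check but has 2 legal moves → neither.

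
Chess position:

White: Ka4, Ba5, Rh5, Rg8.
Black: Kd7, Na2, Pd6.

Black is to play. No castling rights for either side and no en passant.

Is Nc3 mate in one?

After Nc3: white king on a4; in check: yes, from the black knight on c3.
White has 4 legal replies: Kb4, Kb3, Ka3, Bxc3.
In check but a legal move exists → not checkmate.

no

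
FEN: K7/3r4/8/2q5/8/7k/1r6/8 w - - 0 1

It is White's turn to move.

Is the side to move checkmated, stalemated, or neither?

stalemate

White to move; white king on a8.
In check: no.
King squares — a7: attacked by Qc5; b7: attacked by Rb2; b8: attacked by Rb2.
Legal moves for White: none.
Not in check and no legal moves → stalemate.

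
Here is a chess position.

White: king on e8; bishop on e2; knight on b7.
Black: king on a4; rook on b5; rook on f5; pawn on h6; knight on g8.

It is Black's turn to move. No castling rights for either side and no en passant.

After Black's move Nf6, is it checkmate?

no

After Nf6: white king on e8; in check: yes, from the black knight on f6.
White has 4 legal replies: Kf8, Kd8, Kf7, Ke7.
In check but a legal move exists → not checkmate.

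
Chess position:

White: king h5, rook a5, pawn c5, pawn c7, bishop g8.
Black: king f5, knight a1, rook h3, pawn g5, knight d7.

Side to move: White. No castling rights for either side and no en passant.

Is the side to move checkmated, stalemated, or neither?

White to move; white king on h5.
In check: yes, from the black rook on h3.
King squares — g4: attacked by Kf5; h4: attacked by Rh3; g5: attacked by Kf5; g6: attacked by Kf5; h6: attacked by Rh3.
Legal moves for White: none.
In check with no legal moves → checkmate.

checkmate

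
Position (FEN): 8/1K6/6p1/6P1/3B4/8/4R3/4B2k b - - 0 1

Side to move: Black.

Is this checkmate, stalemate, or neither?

stalemate

Black to move; black king on h1.
In check: no.
King squares — g1: attacked by Bd4; g2: attacked by Re2; h2: attacked by Re2.
Legal moves for Black: none.
Not in check and no legal moves → stalemate.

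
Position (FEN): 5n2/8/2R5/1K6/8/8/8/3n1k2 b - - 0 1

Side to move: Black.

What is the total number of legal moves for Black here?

13

Black to move; king on f1.
In check: no.
Legal moves: Nh7, Nd7, Ng6, Ne6, Kg2, Kf2, Ke2, Kg1, Ke1, Ne3, Nc3+, Nf2, Nb2.
Count: 13.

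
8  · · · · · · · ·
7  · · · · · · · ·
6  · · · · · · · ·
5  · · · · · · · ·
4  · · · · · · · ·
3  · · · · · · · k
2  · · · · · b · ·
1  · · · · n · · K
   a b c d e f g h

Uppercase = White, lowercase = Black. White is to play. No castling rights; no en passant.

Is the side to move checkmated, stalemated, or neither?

stalemate

White to move; white king on h1.
In check: no.
King squares — g1: attacked by Bf2; g2: attacked by Ne1; h2: attacked by Kh3.
Legal moves for White: none.
Not in check and no legal moves → stalemate.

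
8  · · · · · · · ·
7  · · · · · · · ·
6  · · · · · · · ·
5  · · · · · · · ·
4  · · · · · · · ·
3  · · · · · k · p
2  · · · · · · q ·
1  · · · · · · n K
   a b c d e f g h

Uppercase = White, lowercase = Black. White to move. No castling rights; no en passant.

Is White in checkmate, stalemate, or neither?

checkmate

White to move; white king on h1.
In check: yes, from the black queen on g2.
King squares — g1: attacked by Qg2; g2: attacked by Kf3; h2: attacked by Qg2.
Legal moves for White: none.
In check with no legal moves → checkmate.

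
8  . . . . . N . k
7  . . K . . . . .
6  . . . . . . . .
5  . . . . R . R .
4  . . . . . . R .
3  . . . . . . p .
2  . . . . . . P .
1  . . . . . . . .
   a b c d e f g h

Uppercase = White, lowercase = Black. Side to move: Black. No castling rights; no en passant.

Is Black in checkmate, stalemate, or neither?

stalemate

Black to move; black king on h8.
In check: no.
King squares — g7: attacked by Rg5; h7: attacked by Nf8; g8: attacked by Rg5.
Legal moves for Black: none.
Not in check and no legal moves → stalemate.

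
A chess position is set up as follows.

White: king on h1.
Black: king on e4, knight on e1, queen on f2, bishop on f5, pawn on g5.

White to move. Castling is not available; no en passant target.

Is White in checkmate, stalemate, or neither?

stalemate

White to move; white king on h1.
In check: no.
King squares — g1: attacked by Qf2; g2: attacked by Ne1; h2: attacked by Qf2.
Legal moves for White: none.
Not in check and no legal moves → stalemate.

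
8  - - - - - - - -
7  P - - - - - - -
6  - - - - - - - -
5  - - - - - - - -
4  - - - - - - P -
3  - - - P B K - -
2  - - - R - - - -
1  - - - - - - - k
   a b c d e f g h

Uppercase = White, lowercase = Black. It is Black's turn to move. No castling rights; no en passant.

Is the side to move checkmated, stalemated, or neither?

Black to move; black king on h1.
In check: no.
King squares — g1: attacked by Be3; g2: attacked by Rd2; h2: attacked by Rd2.
Legal moves for Black: none.
Not in check and no legal moves → stalemate.

stalemate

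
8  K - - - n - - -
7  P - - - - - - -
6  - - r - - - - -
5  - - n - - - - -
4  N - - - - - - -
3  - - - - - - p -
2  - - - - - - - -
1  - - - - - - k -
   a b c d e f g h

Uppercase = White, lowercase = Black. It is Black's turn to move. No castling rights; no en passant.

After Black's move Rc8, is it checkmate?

yes

After Rc8: white king on a8; in check: yes, from the black rook on c8.
King squares — a7: own pawn; b7: attacked by Nc5; b8: attacked by Rc8.
White has no legal moves → checkmate.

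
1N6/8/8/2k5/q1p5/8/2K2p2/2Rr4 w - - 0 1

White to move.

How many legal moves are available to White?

3

White to move; king on c2.
In check: yes, from the black queen on a4.
Legal moves: Kc3, Kb2, Kb1.
Count: 3.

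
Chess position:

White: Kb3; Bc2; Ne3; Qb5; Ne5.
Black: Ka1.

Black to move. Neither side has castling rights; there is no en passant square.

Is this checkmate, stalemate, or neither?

stalemate

Black to move; black king on a1.
In check: no.
King squares — b1: attacked by Bc2; a2: attacked by Kb3; b2: attacked by Kb3.
Legal moves for Black: none.
Not in check and no legal moves → stalemate.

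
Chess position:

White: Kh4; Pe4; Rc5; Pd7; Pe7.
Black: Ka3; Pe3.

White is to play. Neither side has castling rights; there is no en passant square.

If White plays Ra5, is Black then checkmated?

After Ra5: black king on a3; in check: yes, from the white rook on a5.
Black has 3 legal replies: Kb4, Kb3, Kb2.
In check but a legal move exists → not checkmate.

no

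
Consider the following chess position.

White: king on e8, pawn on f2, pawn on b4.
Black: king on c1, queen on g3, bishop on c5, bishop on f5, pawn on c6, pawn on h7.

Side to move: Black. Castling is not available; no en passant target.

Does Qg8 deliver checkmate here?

yes

After Qg8: white king on e8; in check: yes, from the black queen on g8.
King squares — d7: attacked by Bf5; e7: attacked by Bc5; f7: attacked by Qg8; d8: attacked by Qg8; f8: attacked by Bc5.
White has no legal moves → checkmate.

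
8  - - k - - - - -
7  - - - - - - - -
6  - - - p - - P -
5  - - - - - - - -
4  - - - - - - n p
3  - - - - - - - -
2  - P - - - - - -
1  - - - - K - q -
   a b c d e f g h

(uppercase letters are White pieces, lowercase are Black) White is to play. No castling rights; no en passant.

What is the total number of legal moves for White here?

White to move; king on e1.
In check: yes, from the black queen on g1.
Legal moves: Ke2, Kd2.
Count: 2.

2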